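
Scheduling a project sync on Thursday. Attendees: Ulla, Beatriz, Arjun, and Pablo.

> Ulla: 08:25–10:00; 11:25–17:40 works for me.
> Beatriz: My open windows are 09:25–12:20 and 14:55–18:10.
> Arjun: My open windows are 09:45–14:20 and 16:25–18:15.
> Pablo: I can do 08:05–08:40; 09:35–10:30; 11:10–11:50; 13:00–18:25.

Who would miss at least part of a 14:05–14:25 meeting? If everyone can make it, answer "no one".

Arjun, Beatriz

Ulla: free for 14:05-14:25. Beatriz: not fully free for 14:05-14:25. Arjun: not fully free for 14:05-14:25. Pablo: free for 14:05-14:25.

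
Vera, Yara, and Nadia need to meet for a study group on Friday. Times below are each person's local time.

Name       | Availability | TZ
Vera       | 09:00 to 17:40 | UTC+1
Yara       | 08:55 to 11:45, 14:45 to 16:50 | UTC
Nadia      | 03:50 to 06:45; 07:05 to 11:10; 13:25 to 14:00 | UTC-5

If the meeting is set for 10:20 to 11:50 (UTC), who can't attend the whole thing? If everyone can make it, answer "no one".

Nadia, Yara

Vera in UTC: 08:00-16:40 (subtract 1h to convert from UTC+1).
Yara in UTC: 08:55-11:45, 14:45-16:50.
Nadia in UTC: 08:50-11:45, 12:05-16:10, 18:25-19:00 (add 5h to convert from UTC-5).
Vera: free for 10:20-11:50. Yara: not fully free for 10:20-11:50. Nadia: not fully free for 10:20-11:50.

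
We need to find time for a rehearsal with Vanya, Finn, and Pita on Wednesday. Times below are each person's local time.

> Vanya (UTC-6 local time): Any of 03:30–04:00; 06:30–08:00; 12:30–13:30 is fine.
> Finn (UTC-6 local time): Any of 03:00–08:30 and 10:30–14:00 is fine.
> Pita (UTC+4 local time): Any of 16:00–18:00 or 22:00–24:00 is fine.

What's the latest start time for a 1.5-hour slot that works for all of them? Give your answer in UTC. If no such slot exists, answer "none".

12:30

Vanya in UTC: 09:30-10:00, 12:30-14:00, 18:30-19:30 (add 6h to convert from UTC-6).
Finn in UTC: 09:00-14:30, 16:30-20:00 (add 6h to convert from UTC-6).
Pita in UTC: 12:00-14:00, 18:00-20:00 (subtract 4h to convert from UTC+4).
Vanya ∩ Finn: 09:30-10:00, 12:30-14:00, 18:30-19:30.
Vanya ∩ Finn ∩ Pita: 12:30-14:00, 18:30-19:30.
The last common window of at least 90 minutes is 12:30-14:00; a 90-minute meeting can start as late as 12:30 and still end by 14:00.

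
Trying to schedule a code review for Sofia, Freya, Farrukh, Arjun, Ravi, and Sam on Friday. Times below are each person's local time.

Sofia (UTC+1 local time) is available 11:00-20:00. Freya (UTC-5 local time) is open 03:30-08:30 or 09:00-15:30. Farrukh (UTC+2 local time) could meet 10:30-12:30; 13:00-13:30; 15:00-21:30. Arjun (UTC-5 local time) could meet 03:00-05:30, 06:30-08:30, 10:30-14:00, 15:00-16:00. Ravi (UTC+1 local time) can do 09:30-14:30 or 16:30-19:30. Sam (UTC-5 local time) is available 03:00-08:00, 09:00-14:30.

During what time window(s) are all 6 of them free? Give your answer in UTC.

Sofia in UTC: 10:00-19:00 (subtract 1h to convert from UTC+1).
Freya in UTC: 08:30-13:30, 14:00-20:30 (add 5h to convert from UTC-5).
Farrukh in UTC: 08:30-10:30, 11:00-11:30, 13:00-19:30 (subtract 2h to convert from UTC+2).
Arjun in UTC: 08:00-10:30, 11:30-13:30, 15:30-19:00, 20:00-21:00 (add 5h to convert from UTC-5).
Ravi in UTC: 08:30-13:30, 15:30-18:30 (subtract 1h to convert from UTC+1).
Sam in UTC: 08:00-13:00, 14:00-19:30 (add 5h to convert from UTC-5).
Sofia ∩ Freya: 10:00-13:30, 14:00-19:00.
Sofia ∩ Freya ∩ Farrukh: 10:00-10:30, 11:00-11:30, 13:00-13:30, 14:00-19:00.
Sofia ∩ Freya ∩ Farrukh ∩ Arjun: 10:00-10:30, 13:00-13:30, 15:30-19:00.
Sofia ∩ Freya ∩ Farrukh ∩ Arjun ∩ Ravi: 10:00-10:30, 13:00-13:30, 15:30-18:30.
Sofia ∩ Freya ∩ Farrukh ∩ Arjun ∩ Ravi ∩ Sam: 10:00-10:30, 15:30-18:30.

10:00-10:30, 15:30-18:30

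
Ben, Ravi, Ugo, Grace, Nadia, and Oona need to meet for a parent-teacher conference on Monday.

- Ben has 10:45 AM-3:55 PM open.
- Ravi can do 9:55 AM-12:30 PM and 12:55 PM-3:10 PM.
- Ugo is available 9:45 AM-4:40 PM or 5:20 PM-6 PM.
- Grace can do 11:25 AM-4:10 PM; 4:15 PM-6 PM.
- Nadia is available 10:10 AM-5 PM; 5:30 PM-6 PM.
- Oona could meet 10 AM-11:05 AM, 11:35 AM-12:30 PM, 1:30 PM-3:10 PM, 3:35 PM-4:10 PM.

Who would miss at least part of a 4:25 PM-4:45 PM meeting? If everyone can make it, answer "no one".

Ben: not fully free for 16:25-16:45. Ravi: not fully free for 16:25-16:45. Ugo: not fully free for 16:25-16:45. Grace: free for 16:25-16:45. Nadia: free for 16:25-16:45. Oona: not fully free for 16:25-16:45.

Ben, Oona, Ravi, Ugo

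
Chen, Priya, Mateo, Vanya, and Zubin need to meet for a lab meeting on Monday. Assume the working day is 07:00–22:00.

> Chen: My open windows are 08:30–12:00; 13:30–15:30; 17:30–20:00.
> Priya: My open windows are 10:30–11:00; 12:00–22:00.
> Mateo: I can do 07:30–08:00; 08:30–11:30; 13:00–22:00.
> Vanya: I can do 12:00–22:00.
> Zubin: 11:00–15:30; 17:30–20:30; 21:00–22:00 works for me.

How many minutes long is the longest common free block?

150

Chen ∩ Priya: 10:30-11:00, 13:30-15:30, 17:30-20:00.
Chen ∩ Priya ∩ Mateo: 10:30-11:00, 13:30-15:30, 17:30-20:00.
Chen ∩ Priya ∩ Mateo ∩ Vanya: 13:30-15:30, 17:30-20:00.
Chen ∩ Priya ∩ Mateo ∩ Vanya ∩ Zubin: 13:30-15:30, 17:30-20:00.
So the common availability across everyone is 13:30-15:30, 17:30-20:00.
The longest is 17:30-20:00 at 150 minutes.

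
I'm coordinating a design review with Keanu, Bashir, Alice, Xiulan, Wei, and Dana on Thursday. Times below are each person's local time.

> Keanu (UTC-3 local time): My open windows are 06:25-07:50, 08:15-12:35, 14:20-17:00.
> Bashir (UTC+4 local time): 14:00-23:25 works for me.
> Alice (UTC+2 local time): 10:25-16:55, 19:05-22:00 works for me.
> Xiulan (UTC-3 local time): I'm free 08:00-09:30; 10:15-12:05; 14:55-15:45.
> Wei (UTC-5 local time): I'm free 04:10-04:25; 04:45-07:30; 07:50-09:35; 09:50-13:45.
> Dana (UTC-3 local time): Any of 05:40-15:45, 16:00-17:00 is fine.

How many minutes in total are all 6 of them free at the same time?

210

Keanu in UTC: 09:25-10:50, 11:15-15:35, 17:20-20:00 (add 3h to convert from UTC-3).
Bashir in UTC: 10:00-19:25 (subtract 4h to convert from UTC+4).
Alice in UTC: 08:25-14:55, 17:05-20:00 (subtract 2h to convert from UTC+2).
Xiulan in UTC: 11:00-12:30, 13:15-15:05, 17:55-18:45 (add 3h to convert from UTC-3).
Wei in UTC: 09:10-09:25, 09:45-12:30, 12:50-14:35, 14:50-18:45 (add 5h to convert from UTC-5).
Dana in UTC: 08:40-18:45, 19:00-20:00 (add 3h to convert from UTC-3).
Keanu ∩ Bashir: 10:00-10:50, 11:15-15:35, 17:20-19:25.
Keanu ∩ Bashir ∩ Alice: 10:00-10:50, 11:15-14:55, 17:20-19:25.
Keanu ∩ Bashir ∩ Alice ∩ Xiulan: 11:15-12:30, 13:15-14:55, 17:55-18:45.
Keanu ∩ Bashir ∩ Alice ∩ Xiulan ∩ Wei: 11:15-12:30, 13:15-14:35, 14:50-14:55, 17:55-18:45.
Keanu ∩ Bashir ∩ Alice ∩ Xiulan ∩ Wei ∩ Dana: 11:15-12:30, 13:15-14:35, 14:50-14:55, 17:55-18:45.
Summing the common windows: 75 + 80 + 5 + 50 = 210 minutes.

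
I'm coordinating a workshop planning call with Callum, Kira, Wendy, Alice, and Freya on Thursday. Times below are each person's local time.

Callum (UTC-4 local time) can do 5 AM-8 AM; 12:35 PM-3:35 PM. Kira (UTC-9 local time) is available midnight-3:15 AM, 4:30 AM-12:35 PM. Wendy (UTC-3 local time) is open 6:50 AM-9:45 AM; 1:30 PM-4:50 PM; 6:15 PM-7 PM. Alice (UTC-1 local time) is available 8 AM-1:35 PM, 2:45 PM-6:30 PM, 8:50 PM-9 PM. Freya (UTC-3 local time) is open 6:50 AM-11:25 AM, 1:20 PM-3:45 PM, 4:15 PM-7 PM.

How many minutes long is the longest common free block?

130

Callum in UTC: 09:00-12:00, 16:35-19:35 (add 4h to convert from UTC-4).
Kira in UTC: 09:00-12:15, 13:30-21:35 (add 9h to convert from UTC-9).
Wendy in UTC: 09:50-12:45, 16:30-19:50, 21:15-22:00 (add 3h to convert from UTC-3).
Alice in UTC: 09:00-14:35, 15:45-19:30, 21:50-22:00 (add 1h to convert from UTC-1).
Freya in UTC: 09:50-14:25, 16:20-18:45, 19:15-22:00 (add 3h to convert from UTC-3).
Callum ∩ Kira: 09:00-12:00, 16:35-19:35.
Callum ∩ Kira ∩ Wendy: 09:50-12:00, 16:35-19:35.
Callum ∩ Kira ∩ Wendy ∩ Alice: 09:50-12:00, 16:35-19:30.
Callum ∩ Kira ∩ Wendy ∩ Alice ∩ Freya: 09:50-12:00, 16:35-18:45, 19:15-19:30.
So the common availability across everyone is 09:50-12:00, 16:35-18:45, 19:15-19:30.
The longest is 09:50-12:00 at 130 minutes.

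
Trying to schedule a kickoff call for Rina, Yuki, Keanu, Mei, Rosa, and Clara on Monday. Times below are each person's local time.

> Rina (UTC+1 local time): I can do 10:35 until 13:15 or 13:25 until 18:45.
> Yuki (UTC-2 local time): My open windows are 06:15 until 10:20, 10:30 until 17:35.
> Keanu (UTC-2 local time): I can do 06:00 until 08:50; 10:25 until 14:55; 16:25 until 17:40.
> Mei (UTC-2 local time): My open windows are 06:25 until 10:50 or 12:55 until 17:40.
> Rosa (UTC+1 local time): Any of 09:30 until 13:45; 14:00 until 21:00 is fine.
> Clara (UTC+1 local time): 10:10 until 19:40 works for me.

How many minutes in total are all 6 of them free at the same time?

Rina in UTC: 09:35-12:15, 12:25-17:45 (subtract 1h to convert from UTC+1).
Yuki in UTC: 08:15-12:20, 12:30-19:35 (add 2h to convert from UTC-2).
Keanu in UTC: 08:00-10:50, 12:25-16:55, 18:25-19:40 (add 2h to convert from UTC-2).
Mei in UTC: 08:25-12:50, 14:55-19:40 (add 2h to convert from UTC-2).
Rosa in UTC: 08:30-12:45, 13:00-20:00 (subtract 1h to convert from UTC+1).
Clara in UTC: 09:10-18:40 (subtract 1h to convert from UTC+1).
Rina ∩ Yuki: 09:35-12:15, 12:30-17:45.
Rina ∩ Yuki ∩ Keanu: 09:35-10:50, 12:30-16:55.
Rina ∩ Yuki ∩ Keanu ∩ Mei: 09:35-10:50, 12:30-12:50, 14:55-16:55.
Rina ∩ Yuki ∩ Keanu ∩ Mei ∩ Rosa: 09:35-10:50, 12:30-12:45, 14:55-16:55.
Rina ∩ Yuki ∩ Keanu ∩ Mei ∩ Rosa ∩ Clara: 09:35-10:50, 12:30-12:45, 14:55-16:55.
Summing the common windows: 75 + 15 + 120 = 210 minutes.

210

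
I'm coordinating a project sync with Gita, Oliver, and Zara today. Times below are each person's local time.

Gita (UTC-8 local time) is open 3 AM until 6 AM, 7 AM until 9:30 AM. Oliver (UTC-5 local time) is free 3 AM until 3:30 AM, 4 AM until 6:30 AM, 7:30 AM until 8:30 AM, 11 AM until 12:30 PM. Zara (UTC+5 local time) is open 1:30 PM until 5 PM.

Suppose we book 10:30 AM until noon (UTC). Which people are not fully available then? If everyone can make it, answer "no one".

Gita in UTC: 11:00-14:00, 15:00-17:30 (add 8h to convert from UTC-8).
Oliver in UTC: 08:00-08:30, 09:00-11:30, 12:30-13:30, 16:00-17:30 (add 5h to convert from UTC-5).
Zara in UTC: 08:30-12:00 (subtract 5h to convert from UTC+5).
Gita: not fully free for 10:30-12:00. Oliver: not fully free for 10:30-12:00. Zara: free for 10:30-12:00.

Gita, Oliver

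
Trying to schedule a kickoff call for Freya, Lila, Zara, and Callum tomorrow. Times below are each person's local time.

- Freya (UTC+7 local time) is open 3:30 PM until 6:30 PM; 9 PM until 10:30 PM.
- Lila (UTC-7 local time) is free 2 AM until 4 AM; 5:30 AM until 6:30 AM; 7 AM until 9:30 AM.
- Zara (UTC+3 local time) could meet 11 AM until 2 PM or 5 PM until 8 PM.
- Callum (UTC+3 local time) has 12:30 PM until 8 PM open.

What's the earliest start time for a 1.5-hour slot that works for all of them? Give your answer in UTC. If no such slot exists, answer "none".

Freya in UTC: 08:30-11:30, 14:00-15:30 (subtract 7h to convert from UTC+7).
Lila in UTC: 09:00-11:00, 12:30-13:30, 14:00-16:30 (add 7h to convert from UTC-7).
Zara in UTC: 08:00-11:00, 14:00-17:00 (subtract 3h to convert from UTC+3).
Callum in UTC: 09:30-17:00 (subtract 3h to convert from UTC+3).
Freya ∩ Lila: 09:00-11:00, 14:00-15:30.
Freya ∩ Lila ∩ Zara: 09:00-11:00, 14:00-15:30.
Freya ∩ Lila ∩ Zara ∩ Callum: 09:30-11:00, 14:00-15:30.
The first common window of at least 90 minutes is 09:30-11:00, so the earliest start is 09:30.

09:30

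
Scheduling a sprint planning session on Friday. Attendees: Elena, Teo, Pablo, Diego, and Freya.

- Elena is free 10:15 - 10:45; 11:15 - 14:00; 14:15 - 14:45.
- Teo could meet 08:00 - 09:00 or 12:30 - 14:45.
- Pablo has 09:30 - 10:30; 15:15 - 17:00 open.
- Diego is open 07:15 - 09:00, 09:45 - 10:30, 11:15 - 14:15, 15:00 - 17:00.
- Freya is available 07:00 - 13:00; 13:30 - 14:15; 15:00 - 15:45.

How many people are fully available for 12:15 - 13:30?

2

Elena and Diego can make the full 12:15-13:30 slot — that's 2.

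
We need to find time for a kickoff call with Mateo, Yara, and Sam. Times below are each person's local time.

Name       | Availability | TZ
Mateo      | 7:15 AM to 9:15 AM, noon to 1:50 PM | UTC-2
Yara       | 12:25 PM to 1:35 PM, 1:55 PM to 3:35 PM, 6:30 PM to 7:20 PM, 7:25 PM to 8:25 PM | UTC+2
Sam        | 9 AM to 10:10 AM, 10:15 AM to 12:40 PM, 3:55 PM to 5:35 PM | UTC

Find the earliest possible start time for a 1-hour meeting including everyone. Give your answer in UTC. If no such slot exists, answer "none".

Mateo in UTC: 09:15-11:15, 14:00-15:50 (add 2h to convert from UTC-2).
Yara in UTC: 10:25-11:35, 11:55-13:35, 16:30-17:20, 17:25-18:25 (subtract 2h to convert from UTC+2).
Sam in UTC: 09:00-10:10, 10:15-12:40, 15:55-17:35.
Mateo ∩ Yara: 10:25-11:15.
Mateo ∩ Yara ∩ Sam: 10:25-11:15.
Those are the intersection windows.
No common window is at least 60 minutes long.

none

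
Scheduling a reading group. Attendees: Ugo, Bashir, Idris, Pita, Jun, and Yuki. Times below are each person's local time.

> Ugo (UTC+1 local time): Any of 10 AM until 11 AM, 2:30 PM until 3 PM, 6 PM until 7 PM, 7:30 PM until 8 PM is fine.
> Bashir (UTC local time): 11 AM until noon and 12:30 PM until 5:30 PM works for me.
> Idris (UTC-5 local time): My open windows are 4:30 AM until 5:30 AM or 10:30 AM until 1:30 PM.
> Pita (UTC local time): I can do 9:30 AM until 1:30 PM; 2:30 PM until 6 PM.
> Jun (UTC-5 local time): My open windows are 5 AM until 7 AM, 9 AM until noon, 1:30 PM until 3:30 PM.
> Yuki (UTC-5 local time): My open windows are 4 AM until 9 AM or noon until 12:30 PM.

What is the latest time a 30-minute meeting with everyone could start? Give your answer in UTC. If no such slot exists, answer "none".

Ugo in UTC: 09:00-10:00, 13:30-14:00, 17:00-18:00, 18:30-19:00 (subtract 1h to convert from UTC+1).
Bashir in UTC: 11:00-12:00, 12:30-17:30.
Idris in UTC: 09:30-10:30, 15:30-18:30 (add 5h to convert from UTC-5).
Pita in UTC: 09:30-13:30, 14:30-18:00.
Jun in UTC: 10:00-12:00, 14:00-17:00, 18:30-20:30 (add 5h to convert from UTC-5).
Yuki in UTC: 09:00-14:00, 17:00-17:30 (add 5h to convert from UTC-5).
Ugo ∩ Bashir: 13:30-14:00, 17:00-17:30.
Ugo ∩ Bashir ∩ Idris: 17:00-17:30.
Ugo ∩ Bashir ∩ Idris ∩ Pita: 17:00-17:30.
Ugo ∩ Bashir ∩ Idris ∩ Pita ∩ Jun: ∅.
Ugo ∩ Bashir ∩ Idris ∩ Pita ∩ Jun ∩ Yuki: ∅.
There is no time when everyone is free.
No common window is at least 30 minutes long.

none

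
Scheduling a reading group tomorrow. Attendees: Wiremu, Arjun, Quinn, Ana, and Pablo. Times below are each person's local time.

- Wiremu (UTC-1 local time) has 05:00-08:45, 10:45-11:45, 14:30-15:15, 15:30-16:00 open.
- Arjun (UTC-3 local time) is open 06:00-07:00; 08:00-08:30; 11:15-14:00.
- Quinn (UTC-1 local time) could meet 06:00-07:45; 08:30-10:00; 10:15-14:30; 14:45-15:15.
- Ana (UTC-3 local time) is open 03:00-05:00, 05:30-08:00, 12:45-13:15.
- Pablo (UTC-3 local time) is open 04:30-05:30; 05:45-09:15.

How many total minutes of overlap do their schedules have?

Wiremu in UTC: 06:00-09:45, 11:45-12:45, 15:30-16:15, 16:30-17:00 (add 1h to convert from UTC-1).
Arjun in UTC: 09:00-10:00, 11:00-11:30, 14:15-17:00 (add 3h to convert from UTC-3).
Quinn in UTC: 07:00-08:45, 09:30-11:00, 11:15-15:30, 15:45-16:15 (add 1h to convert from UTC-1).
Ana in UTC: 06:00-08:00, 08:30-11:00, 15:45-16:15 (add 3h to convert from UTC-3).
Pablo in UTC: 07:30-08:30, 08:45-12:15 (add 3h to convert from UTC-3).
Wiremu ∩ Arjun: 09:00-09:45, 15:30-16:15, 16:30-17:00.
Wiremu ∩ Arjun ∩ Quinn: 09:30-09:45, 15:45-16:15.
Wiremu ∩ Arjun ∩ Quinn ∩ Ana: 09:30-09:45, 15:45-16:15.
Wiremu ∩ Arjun ∩ Quinn ∩ Ana ∩ Pablo: 09:30-09:45.
That's a single block of 15 minutes.

15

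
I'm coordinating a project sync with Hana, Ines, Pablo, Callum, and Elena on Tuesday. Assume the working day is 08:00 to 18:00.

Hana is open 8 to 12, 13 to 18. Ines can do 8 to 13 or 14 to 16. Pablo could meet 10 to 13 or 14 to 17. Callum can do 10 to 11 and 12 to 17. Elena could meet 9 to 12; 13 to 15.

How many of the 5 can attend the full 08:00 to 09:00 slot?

Hana and Ines can make the full 08:00-09:00 slot — that's 2.

2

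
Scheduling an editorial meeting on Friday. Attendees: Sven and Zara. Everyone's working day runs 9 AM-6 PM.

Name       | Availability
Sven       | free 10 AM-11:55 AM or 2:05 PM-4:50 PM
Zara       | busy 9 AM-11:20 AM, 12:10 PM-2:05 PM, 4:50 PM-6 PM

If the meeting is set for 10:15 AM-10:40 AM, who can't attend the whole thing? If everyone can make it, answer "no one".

Sven free: 10:00-11:55, 14:05-16:50.
Zara free: 11:20-12:10, 14:05-16:50 (invert busy blocks within the working day).
Sven: free for 10:15-10:40. Zara: not fully free for 10:15-10:40.

Zara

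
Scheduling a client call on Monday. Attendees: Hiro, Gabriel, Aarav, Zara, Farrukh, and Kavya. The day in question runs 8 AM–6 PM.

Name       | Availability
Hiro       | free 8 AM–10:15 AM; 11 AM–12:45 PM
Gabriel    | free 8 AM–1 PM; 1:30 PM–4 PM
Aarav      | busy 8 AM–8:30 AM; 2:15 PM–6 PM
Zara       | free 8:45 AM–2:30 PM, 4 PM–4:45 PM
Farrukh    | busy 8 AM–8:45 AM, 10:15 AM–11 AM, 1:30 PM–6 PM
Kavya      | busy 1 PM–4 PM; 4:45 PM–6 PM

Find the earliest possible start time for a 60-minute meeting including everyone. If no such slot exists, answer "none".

Hiro free: 08:00-10:15, 11:00-12:45.
Gabriel free: 08:00-13:00, 13:30-16:00.
Aarav free: 08:30-14:15 (invert busy blocks within the working day).
Zara free: 08:45-14:30, 16:00-16:45.
Farrukh free: 08:45-10:15, 11:00-13:30 (invert busy blocks within the working day).
Kavya free: 08:00-13:00, 16:00-16:45 (invert busy blocks within the working day).
Hiro ∩ Gabriel: 08:00-10:15, 11:00-12:45.
Hiro ∩ Gabriel ∩ Aarav: 08:30-10:15, 11:00-12:45.
Hiro ∩ Gabriel ∩ Aarav ∩ Zara: 08:45-10:15, 11:00-12:45.
Hiro ∩ Gabriel ∩ Aarav ∩ Zara ∩ Farrukh: 08:45-10:15, 11:00-12:45.
Hiro ∩ Gabriel ∩ Aarav ∩ Zara ∩ Farrukh ∩ Kavya: 08:45-10:15, 11:00-12:45.
So the common availability across everyone is 08:45-10:15, 11:00-12:45.
The first common window of at least 60 minutes is 08:45-10:15, so the earliest start is 08:45.

08:45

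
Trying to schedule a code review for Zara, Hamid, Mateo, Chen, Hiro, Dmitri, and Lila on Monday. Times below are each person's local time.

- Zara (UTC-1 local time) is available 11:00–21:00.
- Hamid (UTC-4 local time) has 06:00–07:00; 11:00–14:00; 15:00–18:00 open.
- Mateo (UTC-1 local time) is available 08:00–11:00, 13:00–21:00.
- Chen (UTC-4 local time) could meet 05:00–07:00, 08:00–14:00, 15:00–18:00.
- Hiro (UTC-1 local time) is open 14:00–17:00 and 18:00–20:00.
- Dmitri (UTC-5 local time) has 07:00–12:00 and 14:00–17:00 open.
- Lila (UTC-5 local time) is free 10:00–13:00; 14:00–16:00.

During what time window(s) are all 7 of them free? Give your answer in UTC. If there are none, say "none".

15:00-17:00, 19:00-21:00

Zara in UTC: 12:00-22:00 (add 1h to convert from UTC-1).
Hamid in UTC: 10:00-11:00, 15:00-18:00, 19:00-22:00 (add 4h to convert from UTC-4).
Mateo in UTC: 09:00-12:00, 14:00-22:00 (add 1h to convert from UTC-1).
Chen in UTC: 09:00-11:00, 12:00-18:00, 19:00-22:00 (add 4h to convert from UTC-4).
Hiro in UTC: 15:00-18:00, 19:00-21:00 (add 1h to convert from UTC-1).
Dmitri in UTC: 12:00-17:00, 19:00-22:00 (add 5h to convert from UTC-5).
Lila in UTC: 15:00-18:00, 19:00-21:00 (add 5h to convert from UTC-5).
Zara ∩ Hamid: 15:00-18:00, 19:00-22:00.
Zara ∩ Hamid ∩ Mateo: 15:00-18:00, 19:00-22:00.
Zara ∩ Hamid ∩ Mateo ∩ Chen: 15:00-18:00, 19:00-22:00.
Zara ∩ Hamid ∩ Mateo ∩ Chen ∩ Hiro: 15:00-18:00, 19:00-21:00.
Zara ∩ Hamid ∩ Mateo ∩ Chen ∩ Hiro ∩ Dmitri: 15:00-17:00, 19:00-21:00.
Zara ∩ Hamid ∩ Mateo ∩ Chen ∩ Hiro ∩ Dmitri ∩ Lila: 15:00-17:00, 19:00-21:00.
Those are the intersection windows.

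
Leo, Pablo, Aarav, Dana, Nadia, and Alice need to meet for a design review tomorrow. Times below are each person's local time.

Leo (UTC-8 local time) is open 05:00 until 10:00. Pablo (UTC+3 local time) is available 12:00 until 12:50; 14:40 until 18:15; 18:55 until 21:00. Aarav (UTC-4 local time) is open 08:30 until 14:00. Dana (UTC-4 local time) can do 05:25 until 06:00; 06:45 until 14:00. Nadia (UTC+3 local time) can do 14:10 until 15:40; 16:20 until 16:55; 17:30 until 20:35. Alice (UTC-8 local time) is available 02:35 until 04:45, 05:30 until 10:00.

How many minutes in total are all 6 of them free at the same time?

Leo in UTC: 13:00-18:00 (add 8h to convert from UTC-8).
Pablo in UTC: 09:00-09:50, 11:40-15:15, 15:55-18:00 (subtract 3h to convert from UTC+3).
Aarav in UTC: 12:30-18:00 (add 4h to convert from UTC-4).
Dana in UTC: 09:25-10:00, 10:45-18:00 (add 4h to convert from UTC-4).
Nadia in UTC: 11:10-12:40, 13:20-13:55, 14:30-17:35 (subtract 3h to convert from UTC+3).
Alice in UTC: 10:35-12:45, 13:30-18:00 (add 8h to convert from UTC-8).
Leo ∩ Pablo: 13:00-15:15, 15:55-18:00.
Leo ∩ Pablo ∩ Aarav: 13:00-15:15, 15:55-18:00.
Leo ∩ Pablo ∩ Aarav ∩ Dana: 13:00-15:15, 15:55-18:00.
Leo ∩ Pablo ∩ Aarav ∩ Dana ∩ Nadia: 13:20-13:55, 14:30-15:15, 15:55-17:35.
Leo ∩ Pablo ∩ Aarav ∩ Dana ∩ Nadia ∩ Alice: 13:30-13:55, 14:30-15:15, 15:55-17:35.
Summing the common windows: 25 + 45 + 100 = 170 minutes.

170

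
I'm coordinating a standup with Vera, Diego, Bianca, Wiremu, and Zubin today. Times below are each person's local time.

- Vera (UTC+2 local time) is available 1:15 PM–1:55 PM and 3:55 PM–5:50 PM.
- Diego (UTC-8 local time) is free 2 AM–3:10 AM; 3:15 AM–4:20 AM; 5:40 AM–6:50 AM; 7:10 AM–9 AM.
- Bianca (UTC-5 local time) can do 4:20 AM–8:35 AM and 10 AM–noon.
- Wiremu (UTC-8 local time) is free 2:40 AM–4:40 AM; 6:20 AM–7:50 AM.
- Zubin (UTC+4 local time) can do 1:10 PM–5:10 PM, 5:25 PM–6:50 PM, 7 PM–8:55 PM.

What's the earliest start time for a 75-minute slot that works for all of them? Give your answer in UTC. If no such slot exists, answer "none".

Vera in UTC: 11:15-11:55, 13:55-15:50 (subtract 2h to convert from UTC+2).
Diego in UTC: 10:00-11:10, 11:15-12:20, 13:40-14:50, 15:10-17:00 (add 8h to convert from UTC-8).
Bianca in UTC: 09:20-13:35, 15:00-17:00 (add 5h to convert from UTC-5).
Wiremu in UTC: 10:40-12:40, 14:20-15:50 (add 8h to convert from UTC-8).
Zubin in UTC: 09:10-13:10, 13:25-14:50, 15:00-16:55 (subtract 4h to convert from UTC+4).
Vera ∩ Diego: 11:15-11:55, 13:55-14:50, 15:10-15:50.
Vera ∩ Diego ∩ Bianca: 11:15-11:55, 15:10-15:50.
Vera ∩ Diego ∩ Bianca ∩ Wiremu: 11:15-11:55, 15:10-15:50.
Vera ∩ Diego ∩ Bianca ∩ Wiremu ∩ Zubin: 11:15-11:55, 15:10-15:50.
No common window is at least 75 minutes long.

none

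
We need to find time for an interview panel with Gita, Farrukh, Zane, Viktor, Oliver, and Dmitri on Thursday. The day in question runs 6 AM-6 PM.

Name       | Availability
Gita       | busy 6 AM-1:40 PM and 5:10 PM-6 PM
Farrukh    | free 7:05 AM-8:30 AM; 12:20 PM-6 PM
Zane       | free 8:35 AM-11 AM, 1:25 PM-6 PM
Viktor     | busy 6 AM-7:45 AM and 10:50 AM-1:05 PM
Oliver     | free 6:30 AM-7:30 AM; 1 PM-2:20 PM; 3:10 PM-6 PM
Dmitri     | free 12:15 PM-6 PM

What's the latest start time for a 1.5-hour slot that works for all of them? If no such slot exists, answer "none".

15:40

Gita free: 13:40-17:10 (invert busy blocks within the working day).
Farrukh free: 07:05-08:30, 12:20-18:00.
Zane free: 08:35-11:00, 13:25-18:00.
Viktor free: 07:45-10:50, 13:05-18:00 (invert busy blocks within the working day).
Oliver free: 06:30-07:30, 13:00-14:20, 15:10-18:00.
Dmitri free: 12:15-18:00.
Gita ∩ Farrukh: 13:40-17:10.
Gita ∩ Farrukh ∩ Zane: 13:40-17:10.
Gita ∩ Farrukh ∩ Zane ∩ Viktor: 13:40-17:10.
Gita ∩ Farrukh ∩ Zane ∩ Viktor ∩ Oliver: 13:40-14:20, 15:10-17:10.
Gita ∩ Farrukh ∩ Zane ∩ Viktor ∩ Oliver ∩ Dmitri: 13:40-14:20, 15:10-17:10.
So the common availability across everyone is 13:40-14:20, 15:10-17:10.
The last common window of at least 90 minutes is 15:10-17:10; a 90-minute meeting can start as late as 15:40 and still end by 17:10.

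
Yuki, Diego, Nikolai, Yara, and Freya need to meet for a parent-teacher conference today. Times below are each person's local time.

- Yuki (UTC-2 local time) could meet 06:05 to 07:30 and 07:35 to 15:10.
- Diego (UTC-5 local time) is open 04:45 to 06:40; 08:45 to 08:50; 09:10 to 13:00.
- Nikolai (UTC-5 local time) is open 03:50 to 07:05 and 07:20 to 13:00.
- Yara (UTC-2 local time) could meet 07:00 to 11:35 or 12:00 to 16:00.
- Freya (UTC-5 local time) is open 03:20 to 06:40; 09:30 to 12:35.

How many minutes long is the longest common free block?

Yuki in UTC: 08:05-09:30, 09:35-17:10 (add 2h to convert from UTC-2).
Diego in UTC: 09:45-11:40, 13:45-13:50, 14:10-18:00 (add 5h to convert from UTC-5).
Nikolai in UTC: 08:50-12:05, 12:20-18:00 (add 5h to convert from UTC-5).
Yara in UTC: 09:00-13:35, 14:00-18:00 (add 2h to convert from UTC-2).
Freya in UTC: 08:20-11:40, 14:30-17:35 (add 5h to convert from UTC-5).
Yuki ∩ Diego: 09:45-11:40, 13:45-13:50, 14:10-17:10.
Yuki ∩ Diego ∩ Nikolai: 09:45-11:40, 13:45-13:50, 14:10-17:10.
Yuki ∩ Diego ∩ Nikolai ∩ Yara: 09:45-11:40, 14:10-17:10.
Yuki ∩ Diego ∩ Nikolai ∩ Yara ∩ Freya: 09:45-11:40, 14:30-17:10.
Those are the intersection windows.
The longest is 14:30-17:10 at 160 minutes.

160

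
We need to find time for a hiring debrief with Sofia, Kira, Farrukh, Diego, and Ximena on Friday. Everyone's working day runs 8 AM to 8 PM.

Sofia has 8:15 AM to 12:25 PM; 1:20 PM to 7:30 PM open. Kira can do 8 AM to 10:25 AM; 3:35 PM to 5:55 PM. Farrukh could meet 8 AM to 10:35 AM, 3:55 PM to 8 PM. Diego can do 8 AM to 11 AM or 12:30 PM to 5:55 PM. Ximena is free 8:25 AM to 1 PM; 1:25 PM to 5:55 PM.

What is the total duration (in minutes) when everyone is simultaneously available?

Sofia ∩ Kira: 08:15-10:25, 15:35-17:55.
Sofia ∩ Kira ∩ Farrukh: 08:15-10:25, 15:55-17:55.
Sofia ∩ Kira ∩ Farrukh ∩ Diego: 08:15-10:25, 15:55-17:55.
Sofia ∩ Kira ∩ Farrukh ∩ Diego ∩ Ximena: 08:25-10:25, 15:55-17:55.
So the common availability across everyone is 08:25-10:25, 15:55-17:55.
Summing the common windows: 120 + 120 = 240 minutes.

240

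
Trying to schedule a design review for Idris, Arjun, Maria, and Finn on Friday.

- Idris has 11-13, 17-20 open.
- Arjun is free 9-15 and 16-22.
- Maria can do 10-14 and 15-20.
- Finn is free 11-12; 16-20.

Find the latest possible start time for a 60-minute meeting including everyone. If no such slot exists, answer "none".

Idris ∩ Arjun: 11:00-13:00, 17:00-20:00.
Idris ∩ Arjun ∩ Maria: 11:00-13:00, 17:00-20:00.
Idris ∩ Arjun ∩ Maria ∩ Finn: 11:00-12:00, 17:00-20:00.
So the common availability across everyone is 11:00-12:00, 17:00-20:00.
The last common window of at least 60 minutes is 17:00-20:00; a 60-minute meeting can start as late as 19:00 and still end by 20:00.

19:00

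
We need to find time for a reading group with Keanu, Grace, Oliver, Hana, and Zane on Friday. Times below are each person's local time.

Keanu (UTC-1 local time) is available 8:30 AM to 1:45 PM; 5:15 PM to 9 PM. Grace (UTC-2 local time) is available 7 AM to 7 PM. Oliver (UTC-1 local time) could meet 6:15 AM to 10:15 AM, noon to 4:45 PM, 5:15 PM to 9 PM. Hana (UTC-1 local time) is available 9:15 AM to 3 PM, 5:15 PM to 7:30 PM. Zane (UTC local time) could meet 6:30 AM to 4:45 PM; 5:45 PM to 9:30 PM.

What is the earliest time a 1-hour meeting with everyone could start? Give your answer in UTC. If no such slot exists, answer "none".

10:15

Keanu in UTC: 09:30-14:45, 18:15-22:00 (add 1h to convert from UTC-1).
Grace in UTC: 09:00-21:00 (add 2h to convert from UTC-2).
Oliver in UTC: 07:15-11:15, 13:00-17:45, 18:15-22:00 (add 1h to convert from UTC-1).
Hana in UTC: 10:15-16:00, 18:15-20:30 (add 1h to convert from UTC-1).
Zane in UTC: 06:30-16:45, 17:45-21:30.
Keanu ∩ Grace: 09:30-14:45, 18:15-21:00.
Keanu ∩ Grace ∩ Oliver: 09:30-11:15, 13:00-14:45, 18:15-21:00.
Keanu ∩ Grace ∩ Oliver ∩ Hana: 10:15-11:15, 13:00-14:45, 18:15-20:30.
Keanu ∩ Grace ∩ Oliver ∩ Hana ∩ Zane: 10:15-11:15, 13:00-14:45, 18:15-20:30.
Those are the intersection windows.
The first common window of at least 60 minutes is 10:15-11:15, so the earliest start is 10:15.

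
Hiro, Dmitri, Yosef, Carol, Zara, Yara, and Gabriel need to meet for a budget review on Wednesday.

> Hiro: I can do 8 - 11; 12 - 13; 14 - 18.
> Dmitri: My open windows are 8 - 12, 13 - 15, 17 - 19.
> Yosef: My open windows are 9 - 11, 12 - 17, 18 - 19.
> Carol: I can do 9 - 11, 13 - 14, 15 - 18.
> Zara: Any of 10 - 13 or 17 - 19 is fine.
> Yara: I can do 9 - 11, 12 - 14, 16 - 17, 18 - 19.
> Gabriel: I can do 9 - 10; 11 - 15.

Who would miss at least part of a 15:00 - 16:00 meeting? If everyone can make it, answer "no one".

Dmitri, Gabriel, Yara, Zara

Hiro: free for 15:00-16:00. Dmitri: not fully free for 15:00-16:00. Yosef: free for 15:00-16:00. Carol: free for 15:00-16:00. Zara: not fully free for 15:00-16:00. Yara: not fully free for 15:00-16:00. Gabriel: not fully free for 15:00-16:00.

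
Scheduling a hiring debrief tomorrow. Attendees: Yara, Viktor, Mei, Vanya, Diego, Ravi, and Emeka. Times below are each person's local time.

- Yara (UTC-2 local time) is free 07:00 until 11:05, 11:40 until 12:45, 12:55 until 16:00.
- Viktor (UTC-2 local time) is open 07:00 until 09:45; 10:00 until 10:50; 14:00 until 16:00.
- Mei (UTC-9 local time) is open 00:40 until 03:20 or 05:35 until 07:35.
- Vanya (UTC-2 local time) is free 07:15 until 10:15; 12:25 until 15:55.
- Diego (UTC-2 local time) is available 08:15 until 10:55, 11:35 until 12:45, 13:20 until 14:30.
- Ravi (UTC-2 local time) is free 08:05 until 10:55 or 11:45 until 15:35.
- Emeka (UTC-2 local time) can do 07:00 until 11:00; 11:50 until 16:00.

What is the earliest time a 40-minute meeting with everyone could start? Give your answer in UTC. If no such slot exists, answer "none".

10:15

Yara in UTC: 09:00-13:05, 13:40-14:45, 14:55-18:00 (add 2h to convert from UTC-2).
Viktor in UTC: 09:00-11:45, 12:00-12:50, 16:00-18:00 (add 2h to convert from UTC-2).
Mei in UTC: 09:40-12:20, 14:35-16:35 (add 9h to convert from UTC-9).
Vanya in UTC: 09:15-12:15, 14:25-17:55 (add 2h to convert from UTC-2).
Diego in UTC: 10:15-12:55, 13:35-14:45, 15:20-16:30 (add 2h to convert from UTC-2).
Ravi in UTC: 10:05-12:55, 13:45-17:35 (add 2h to convert from UTC-2).
Emeka in UTC: 09:00-13:00, 13:50-18:00 (add 2h to convert from UTC-2).
Yara ∩ Viktor: 09:00-11:45, 12:00-12:50, 16:00-18:00.
Yara ∩ Viktor ∩ Mei: 09:40-11:45, 12:00-12:20, 16:00-16:35.
Yara ∩ Viktor ∩ Mei ∩ Vanya: 09:40-11:45, 12:00-12:15, 16:00-16:35.
Yara ∩ Viktor ∩ Mei ∩ Vanya ∩ Diego: 10:15-11:45, 12:00-12:15, 16:00-16:30.
Yara ∩ Viktor ∩ Mei ∩ Vanya ∩ Diego ∩ Ravi: 10:15-11:45, 12:00-12:15, 16:00-16:30.
Yara ∩ Viktor ∩ Mei ∩ Vanya ∩ Diego ∩ Ravi ∩ Emeka: 10:15-11:45, 12:00-12:15, 16:00-16:30.
So the common availability across everyone is 10:15-11:45, 12:00-12:15, 16:00-16:30.
The first common window of at least 40 minutes is 10:15-11:45, so the earliest start is 10:15.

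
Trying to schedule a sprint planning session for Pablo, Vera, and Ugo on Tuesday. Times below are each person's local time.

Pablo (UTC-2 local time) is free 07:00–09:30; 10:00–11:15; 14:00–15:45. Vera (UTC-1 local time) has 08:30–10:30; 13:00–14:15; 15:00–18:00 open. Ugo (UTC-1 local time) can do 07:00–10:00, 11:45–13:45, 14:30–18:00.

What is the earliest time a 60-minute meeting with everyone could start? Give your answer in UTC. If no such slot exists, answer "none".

09:30

Pablo in UTC: 09:00-11:30, 12:00-13:15, 16:00-17:45 (add 2h to convert from UTC-2).
Vera in UTC: 09:30-11:30, 14:00-15:15, 16:00-19:00 (add 1h to convert from UTC-1).
Ugo in UTC: 08:00-11:00, 12:45-14:45, 15:30-19:00 (add 1h to convert from UTC-1).
Pablo ∩ Vera: 09:30-11:30, 16:00-17:45.
Pablo ∩ Vera ∩ Ugo: 09:30-11:00, 16:00-17:45.
Those are the intersection windows.
The first common window of at least 60 minutes is 09:30-11:00, so the earliest start is 09:30.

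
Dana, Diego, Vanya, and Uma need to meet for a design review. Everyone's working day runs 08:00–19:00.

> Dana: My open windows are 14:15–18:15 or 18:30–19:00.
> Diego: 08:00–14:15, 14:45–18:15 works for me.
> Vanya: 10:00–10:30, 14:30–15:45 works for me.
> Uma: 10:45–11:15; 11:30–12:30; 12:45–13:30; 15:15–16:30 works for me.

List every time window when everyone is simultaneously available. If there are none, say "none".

15:15-15:45

Dana ∩ Diego: 14:45-18:15.
Dana ∩ Diego ∩ Vanya: 14:45-15:45.
Dana ∩ Diego ∩ Vanya ∩ Uma: 15:15-15:45.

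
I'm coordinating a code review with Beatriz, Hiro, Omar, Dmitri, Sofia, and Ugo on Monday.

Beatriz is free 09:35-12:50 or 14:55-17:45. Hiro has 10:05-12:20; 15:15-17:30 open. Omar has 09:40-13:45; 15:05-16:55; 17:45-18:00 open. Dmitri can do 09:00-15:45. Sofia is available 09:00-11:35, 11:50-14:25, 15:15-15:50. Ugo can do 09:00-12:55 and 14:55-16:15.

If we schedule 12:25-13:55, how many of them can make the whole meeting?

2

Dmitri and Sofia can make the full 12:25-13:55 slot — that's 2.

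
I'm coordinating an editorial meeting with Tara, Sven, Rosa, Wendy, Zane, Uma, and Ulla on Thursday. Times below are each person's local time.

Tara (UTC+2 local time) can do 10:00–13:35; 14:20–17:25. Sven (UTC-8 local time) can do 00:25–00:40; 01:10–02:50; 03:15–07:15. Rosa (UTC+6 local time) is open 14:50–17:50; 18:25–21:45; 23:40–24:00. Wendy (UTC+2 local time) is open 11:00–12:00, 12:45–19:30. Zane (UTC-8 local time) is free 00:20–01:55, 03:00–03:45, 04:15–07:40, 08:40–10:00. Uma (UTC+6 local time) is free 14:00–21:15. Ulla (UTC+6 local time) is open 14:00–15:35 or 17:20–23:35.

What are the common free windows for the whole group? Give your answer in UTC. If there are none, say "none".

Tara in UTC: 08:00-11:35, 12:20-15:25 (subtract 2h to convert from UTC+2).
Sven in UTC: 08:25-08:40, 09:10-10:50, 11:15-15:15 (add 8h to convert from UTC-8).
Rosa in UTC: 08:50-11:50, 12:25-15:45, 17:40-18:00 (subtract 6h to convert from UTC+6).
Wendy in UTC: 09:00-10:00, 10:45-17:30 (subtract 2h to convert from UTC+2).
Zane in UTC: 08:20-09:55, 11:00-11:45, 12:15-15:40, 16:40-18:00 (add 8h to convert from UTC-8).
Uma in UTC: 08:00-15:15 (subtract 6h to convert from UTC+6).
Ulla in UTC: 08:00-09:35, 11:20-17:35 (subtract 6h to convert from UTC+6).
Tara ∩ Sven: 08:25-08:40, 09:10-10:50, 11:15-11:35, 12:20-15:15.
Tara ∩ Sven ∩ Rosa: 09:10-10:50, 11:15-11:35, 12:25-15:15.
Tara ∩ Sven ∩ Rosa ∩ Wendy: 09:10-10:00, 10:45-10:50, 11:15-11:35, 12:25-15:15.
Tara ∩ Sven ∩ Rosa ∩ Wendy ∩ Zane: 09:10-09:55, 11:15-11:35, 12:25-15:15.
Tara ∩ Sven ∩ Rosa ∩ Wendy ∩ Zane ∩ Uma: 09:10-09:55, 11:15-11:35, 12:25-15:15.
Tara ∩ Sven ∩ Rosa ∩ Wendy ∩ Zane ∩ Uma ∩ Ulla: 09:10-09:35, 11:20-11:35, 12:25-15:15.

09:10-09:35, 11:20-11:35, 12:25-15:15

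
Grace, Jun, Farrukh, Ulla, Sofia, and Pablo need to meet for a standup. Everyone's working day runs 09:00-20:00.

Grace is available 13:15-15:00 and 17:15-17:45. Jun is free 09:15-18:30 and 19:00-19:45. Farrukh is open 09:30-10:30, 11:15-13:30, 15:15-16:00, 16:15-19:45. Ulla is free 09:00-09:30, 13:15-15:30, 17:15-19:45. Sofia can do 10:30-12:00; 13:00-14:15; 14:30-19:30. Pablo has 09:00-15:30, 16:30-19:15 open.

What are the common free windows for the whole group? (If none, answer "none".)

Grace ∩ Jun: 13:15-15:00, 17:15-17:45.
Grace ∩ Jun ∩ Farrukh: 13:15-13:30, 17:15-17:45.
Grace ∩ Jun ∩ Farrukh ∩ Ulla: 13:15-13:30, 17:15-17:45.
Grace ∩ Jun ∩ Farrukh ∩ Ulla ∩ Sofia: 13:15-13:30, 17:15-17:45.
Grace ∩ Jun ∩ Farrukh ∩ Ulla ∩ Sofia ∩ Pablo: 13:15-13:30, 17:15-17:45.
So the common availability across everyone is 13:15-13:30, 17:15-17:45.

13:15-13:30, 17:15-17:45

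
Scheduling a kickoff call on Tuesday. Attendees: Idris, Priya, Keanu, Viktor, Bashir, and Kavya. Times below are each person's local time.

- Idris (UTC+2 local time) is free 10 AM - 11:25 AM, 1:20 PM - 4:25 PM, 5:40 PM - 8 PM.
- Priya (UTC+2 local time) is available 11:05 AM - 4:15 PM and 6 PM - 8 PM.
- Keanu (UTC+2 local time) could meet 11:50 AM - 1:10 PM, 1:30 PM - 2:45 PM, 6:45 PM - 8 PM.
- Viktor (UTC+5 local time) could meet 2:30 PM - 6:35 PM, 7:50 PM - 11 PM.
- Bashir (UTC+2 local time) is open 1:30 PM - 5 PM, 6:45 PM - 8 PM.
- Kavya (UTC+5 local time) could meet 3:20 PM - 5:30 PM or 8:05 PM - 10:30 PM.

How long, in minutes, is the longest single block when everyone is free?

60

Idris in UTC: 08:00-09:25, 11:20-14:25, 15:40-18:00 (subtract 2h to convert from UTC+2).
Priya in UTC: 09:05-14:15, 16:00-18:00 (subtract 2h to convert from UTC+2).
Keanu in UTC: 09:50-11:10, 11:30-12:45, 16:45-18:00 (subtract 2h to convert from UTC+2).
Viktor in UTC: 09:30-13:35, 14:50-18:00 (subtract 5h to convert from UTC+5).
Bashir in UTC: 11:30-15:00, 16:45-18:00 (subtract 2h to convert from UTC+2).
Kavya in UTC: 10:20-12:30, 15:05-17:30 (subtract 5h to convert from UTC+5).
Idris ∩ Priya: 09:05-09:25, 11:20-14:15, 16:00-18:00.
Idris ∩ Priya ∩ Keanu: 11:30-12:45, 16:45-18:00.
Idris ∩ Priya ∩ Keanu ∩ Viktor: 11:30-12:45, 16:45-18:00.
Idris ∩ Priya ∩ Keanu ∩ Viktor ∩ Bashir: 11:30-12:45, 16:45-18:00.
Idris ∩ Priya ∩ Keanu ∩ Viktor ∩ Bashir ∩ Kavya: 11:30-12:30, 16:45-17:30.
The longest is 11:30-12:30 at 60 minutes.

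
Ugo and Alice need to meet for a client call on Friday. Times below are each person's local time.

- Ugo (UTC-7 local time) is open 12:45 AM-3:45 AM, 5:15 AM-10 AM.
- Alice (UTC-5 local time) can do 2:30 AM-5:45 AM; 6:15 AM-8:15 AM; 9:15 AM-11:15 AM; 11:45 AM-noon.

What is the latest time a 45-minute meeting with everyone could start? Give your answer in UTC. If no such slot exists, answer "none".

Ugo in UTC: 07:45-10:45, 12:15-17:00 (add 7h to convert from UTC-7).
Alice in UTC: 07:30-10:45, 11:15-13:15, 14:15-16:15, 16:45-17:00 (add 5h to convert from UTC-5).
Ugo ∩ Alice: 07:45-10:45, 12:15-13:15, 14:15-16:15, 16:45-17:00.
The last common window of at least 45 minutes is 14:15-16:15; a 45-minute meeting can start as late as 15:30 and still end by 16:15.

15:30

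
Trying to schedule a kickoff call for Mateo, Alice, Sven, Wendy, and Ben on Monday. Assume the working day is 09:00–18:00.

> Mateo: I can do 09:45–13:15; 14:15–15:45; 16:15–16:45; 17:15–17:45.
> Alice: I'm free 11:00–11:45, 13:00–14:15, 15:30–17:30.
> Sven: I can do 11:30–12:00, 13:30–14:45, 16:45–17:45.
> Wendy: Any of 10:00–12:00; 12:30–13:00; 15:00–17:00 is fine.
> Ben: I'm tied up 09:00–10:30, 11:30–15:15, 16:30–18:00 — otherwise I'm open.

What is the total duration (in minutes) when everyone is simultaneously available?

0

Mateo free: 09:45-13:15, 14:15-15:45, 16:15-16:45, 17:15-17:45.
Alice free: 11:00-11:45, 13:00-14:15, 15:30-17:30.
Sven free: 11:30-12:00, 13:30-14:45, 16:45-17:45.
Wendy free: 10:00-12:00, 12:30-13:00, 15:00-17:00.
Ben free: 10:30-11:30, 15:15-16:30 (invert busy blocks within the working day).
Mateo ∩ Alice: 11:00-11:45, 13:00-13:15, 15:30-15:45, 16:15-16:45, 17:15-17:30.
Mateo ∩ Alice ∩ Sven: 11:30-11:45, 17:15-17:30.
Mateo ∩ Alice ∩ Sven ∩ Wendy: 11:30-11:45.
Mateo ∩ Alice ∩ Sven ∩ Wendy ∩ Ben: ∅.
There is no time when everyone is free.
There is no common window, so the total is 0 minutes.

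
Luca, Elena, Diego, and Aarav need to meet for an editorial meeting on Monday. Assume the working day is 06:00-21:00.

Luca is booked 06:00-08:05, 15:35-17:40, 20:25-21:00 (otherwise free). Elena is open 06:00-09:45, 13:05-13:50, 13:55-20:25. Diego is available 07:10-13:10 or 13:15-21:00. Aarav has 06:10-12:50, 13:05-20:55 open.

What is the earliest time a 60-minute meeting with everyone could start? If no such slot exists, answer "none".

Luca free: 08:05-15:35, 17:40-20:25 (invert busy blocks within the working day).
Elena free: 06:00-09:45, 13:05-13:50, 13:55-20:25.
Diego free: 07:10-13:10, 13:15-21:00.
Aarav free: 06:10-12:50, 13:05-20:55.
Luca ∩ Elena: 08:05-09:45, 13:05-13:50, 13:55-15:35, 17:40-20:25.
Luca ∩ Elena ∩ Diego: 08:05-09:45, 13:05-13:10, 13:15-13:50, 13:55-15:35, 17:40-20:25.
Luca ∩ Elena ∩ Diego ∩ Aarav: 08:05-09:45, 13:05-13:10, 13:15-13:50, 13:55-15:35, 17:40-20:25.
The first common window of at least 60 minutes is 08:05-09:45, so the earliest start is 08:05.

08:05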